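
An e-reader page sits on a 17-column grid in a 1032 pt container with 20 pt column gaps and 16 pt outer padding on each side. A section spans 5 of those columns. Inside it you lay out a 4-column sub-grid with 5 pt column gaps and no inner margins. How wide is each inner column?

Take off 32 pt of margins, leaving 1000 pt.
1000 − 16·20 = 680; ÷17 gives c = 40 pt.
Span of 5: 5·40 + 4·20 = 200 + 80 = 280 pt.
Subtracting 3 column gaps of 5 leaves 265 for 4 columns, so d = 66.25 pt.

66.25 pt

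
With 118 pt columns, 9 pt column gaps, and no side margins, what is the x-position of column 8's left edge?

No margin, so column 8 starts at 7·(column + gutter) = 7·127 = 889 pt.

889 pt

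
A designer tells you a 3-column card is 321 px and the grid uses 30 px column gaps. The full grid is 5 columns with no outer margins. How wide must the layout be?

321 − 2·30 = 261; ÷3 gives c = 87 px.
Layout = 5·87 + 4·30 = 435 + 120 = 555 px.

555 px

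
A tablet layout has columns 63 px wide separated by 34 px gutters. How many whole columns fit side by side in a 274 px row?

k columns need k·63 + (k−1)·34 = k·97 − 34.
k·97 − 34 ≤ 274 → k ≤ 308 / 97 ≈ 3.18, so k = 3.

3 columns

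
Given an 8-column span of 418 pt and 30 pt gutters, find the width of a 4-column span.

194 pt

Subtracting 7 gutters of 30 leaves 208 for 8 columns, so c = 26 pt.
Span of 4: 4·26 + 3·30 = 104 + 90 = 194 pt.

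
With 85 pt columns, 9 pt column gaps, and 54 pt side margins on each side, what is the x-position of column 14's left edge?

Each column+gutter stride is 94 pt; 13 of them past the 54 pt margin is 54 + 1222 = 1276 pt.

1276 pt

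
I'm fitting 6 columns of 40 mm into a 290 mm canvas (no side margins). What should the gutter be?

6 columns take 6·40 = 240 mm; remaining 50 splits into 5 gutters.
g = 50 / 5 = 10 mm.

10 mm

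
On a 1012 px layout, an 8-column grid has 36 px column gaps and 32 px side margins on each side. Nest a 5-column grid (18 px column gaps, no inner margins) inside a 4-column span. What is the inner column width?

Take off 64 px of margins, leaving 948 px.
8 columns + 7 column gaps: 8c + 7·36 = 948.
8c = 948 − 252 = 696, so c = 87 px.
4-column span = 4·87 + 3·36 = 456 px.
Subtracting 4 column gaps of 18 leaves 384 for 5 columns, so d = 76.8 px.

76.8 px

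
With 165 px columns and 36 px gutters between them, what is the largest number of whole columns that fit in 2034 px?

k columns need k·165 + (k−1)·36 = k·201 − 36.
k·201 − 36 ≤ 2034 → k ≤ 2070 / 201 ≈ 10.30, so k = 10.

10 columns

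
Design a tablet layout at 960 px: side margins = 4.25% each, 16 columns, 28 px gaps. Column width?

28.65 px

Margins: 4.25% × 960 = 40.8 px each, so content = 960 − 81.6 = 878.4 px.
16 columns + 15 gaps: 16c + 15·28 = 878.4.
16c = 878.4 − 420 = 458.4, so c = 28.65 px.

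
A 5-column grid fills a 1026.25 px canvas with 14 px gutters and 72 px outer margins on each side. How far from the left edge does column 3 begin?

Subtract both margins: 1026.25 − 2·72 = 882.25 px.
5 columns + 4 gutters: 5c + 4·14 = 882.25.
5c = 882.25 − 56 = 826.25, so c = 165.25 px.
Each column+gutter stride is 179.25 px; 2 of them past the 72 px margin is 72 + 358.5 = 430.5 px.

430.5 px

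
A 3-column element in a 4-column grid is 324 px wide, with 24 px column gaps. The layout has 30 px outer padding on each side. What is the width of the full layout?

500 px

3c + 2·24 = 324 → 3c = 276 → c = 92 px.
Adding margins, columns and gutters: 60 + 368 + 72 = 500 px.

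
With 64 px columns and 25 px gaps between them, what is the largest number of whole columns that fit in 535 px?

6 columns: 6·64 + 5·25 = 509 px ≤ 535.
7 columns: 598 px > 535. So 6.

6 columns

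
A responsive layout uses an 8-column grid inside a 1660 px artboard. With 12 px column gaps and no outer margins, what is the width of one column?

197 px

8 columns + 7 column gaps: 8c + 7·12 = 1660.
8c = 1660 − 84 = 1576, so c = 197 px.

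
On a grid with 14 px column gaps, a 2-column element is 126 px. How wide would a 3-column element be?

196 px

2 columns + 1 column gap: 2c + 1·14 = 126.
2c = 126 − 14 = 112, so c = 56 px.
3-column span = 3·56 + 2·14 = 196 px.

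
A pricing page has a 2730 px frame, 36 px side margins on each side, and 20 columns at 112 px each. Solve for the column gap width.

Content width = 2730 − 2·36 = 2658 px.
20 columns take 20·112 = 2240 px; remaining 418 splits into 19 column gaps.
g = 418 / 19 = 22 px.

22 px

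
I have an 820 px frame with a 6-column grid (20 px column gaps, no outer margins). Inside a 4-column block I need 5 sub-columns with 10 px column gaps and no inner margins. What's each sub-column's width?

100 px

6c + 5·20 = 820 → 6c = 720 → c = 120 px.
Span of 4: 4·120 + 3·20 = 480 + 60 = 540 px.
Subtracting 4 column gaps of 10 leaves 500 for 5 columns, so d = 100 px.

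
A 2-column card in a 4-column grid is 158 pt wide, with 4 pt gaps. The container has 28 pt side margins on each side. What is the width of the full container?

376 pt

2 columns + 1 gap: 2c + 1·4 = 158.
2c = 158 − 4 = 154, so c = 77 pt.
Container = 2·28 + 4·77 + 3·4 = 56 + 308 + 12 = 376 pt.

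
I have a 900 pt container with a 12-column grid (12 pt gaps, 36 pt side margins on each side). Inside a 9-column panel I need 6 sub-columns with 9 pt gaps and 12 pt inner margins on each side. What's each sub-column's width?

Outer content = 900 − 2·36 = 828 pt.
828 − 11·12 = 696; ÷12 gives c = 58 pt.
Span of 9: 9·58 + 8·12 = 522 + 96 = 618 pt.
Inner content = 618 − 2·12 = 594 pt.
Subtracting 5 gaps of 9 leaves 549 for 6 columns, so d = 91.5 pt.

91.5 pt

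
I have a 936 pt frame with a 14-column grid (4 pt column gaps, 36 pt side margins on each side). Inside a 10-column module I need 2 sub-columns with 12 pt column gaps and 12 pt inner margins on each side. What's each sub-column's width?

Take off 72 pt of margins, leaving 864 pt.
14 columns + 13 column gaps: 14c + 13·4 = 864.
14c = 864 − 52 = 812, so c = 58 pt.
Span of 10: 10·58 + 9·4 = 580 + 36 = 616 pt.
Inner content = 616 − 2·12 = 592 pt.
2 columns + 1 column gap: 2d + 1·12 = 592.
2d = 592 − 12 = 580, so d = 290 pt.

290 pt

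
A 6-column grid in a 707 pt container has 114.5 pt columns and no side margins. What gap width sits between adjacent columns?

4 pt

6 columns take 6·114.5 = 687 pt; remaining 20 splits into 5 gaps.
g = 20 / 5 = 4 pt.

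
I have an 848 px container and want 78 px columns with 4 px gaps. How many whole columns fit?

10 columns

10 columns: 10·78 + 9·4 = 816 px ≤ 848.
11 columns: 898 px > 848. So 10.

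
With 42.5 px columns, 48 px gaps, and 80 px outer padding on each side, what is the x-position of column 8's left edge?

713.5 px

Before column 8: the margin + 7 columns + 7 gaps.
Offset = 80 + 7·(42.5 + 48) = 80 + 633.5 = 713.5 px.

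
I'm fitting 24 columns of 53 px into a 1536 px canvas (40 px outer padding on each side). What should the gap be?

8 px

Content width = 1536 − 2·40 = 1456 px.
Columns use 1272 px, leaving 184 px across 23 gaps = 8 px each.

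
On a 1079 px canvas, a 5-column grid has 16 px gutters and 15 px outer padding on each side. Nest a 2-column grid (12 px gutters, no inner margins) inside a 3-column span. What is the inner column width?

305.5 px

Subtract both margins: 1079 − 2·15 = 1049 px.
5 columns + 4 gutters: 5c + 4·16 = 1049.
5c = 1049 − 64 = 985, so c = 197 px.
3 columns plus 2 gutters: 591 + 32 = 623 px.
2 columns + 1 gutter: 2d + 1·12 = 623.
2d = 623 − 12 = 611, so d = 305.5 px.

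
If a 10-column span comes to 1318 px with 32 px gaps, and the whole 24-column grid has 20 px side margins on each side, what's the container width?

10 columns + 9 gaps: 10c + 9·32 = 1318.
10c = 1318 − 288 = 1030, so c = 103 px.
Adding margins, columns and gutters: 40 + 2472 + 736 = 3248 px.

3248 px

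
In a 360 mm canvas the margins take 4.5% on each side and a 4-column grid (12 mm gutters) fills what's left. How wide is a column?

360 × (1 − 2·4.5%) = 360 × 91% = 327.6 mm for the columns.
4 columns + 3 gutters: 4c + 3·12 = 327.6.
4c = 327.6 − 36 = 291.6, so c = 72.9 mm.

72.9 mm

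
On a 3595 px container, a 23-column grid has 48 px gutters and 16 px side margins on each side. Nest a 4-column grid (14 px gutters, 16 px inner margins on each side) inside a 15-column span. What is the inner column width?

558.25 px

Outer content = 3595 − 2·16 = 3563 px.
3563 − 22·48 = 2507; ÷23 gives c = 109 px.
Span of 15: 15·109 + 14·48 = 1635 + 672 = 2307 px.
Inner content = 2307 − 2·16 = 2275 px.
4d + 3·14 = 2275 → 4d = 2233 → d = 558.25 px.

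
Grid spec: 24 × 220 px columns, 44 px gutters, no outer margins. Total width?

6292 px

Summing: 5280 + 1012 = 6292 px.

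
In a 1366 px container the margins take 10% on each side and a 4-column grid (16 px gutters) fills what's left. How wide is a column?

261.2 px

1366 × (1 − 2·10%) = 1366 × 80% = 1092.8 px for the columns.
4 columns + 3 gutters: 4c + 3·16 = 1092.8.
4c = 1092.8 − 48 = 1044.8, so c = 261.2 px.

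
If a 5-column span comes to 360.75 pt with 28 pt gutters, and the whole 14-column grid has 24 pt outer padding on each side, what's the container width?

360.75 − 4·28 = 248.75; ÷5 gives c = 49.75 pt.
Total width: 2·24 + 14·49.75 + 13·28 = 1108.5 pt.

1108.5 pt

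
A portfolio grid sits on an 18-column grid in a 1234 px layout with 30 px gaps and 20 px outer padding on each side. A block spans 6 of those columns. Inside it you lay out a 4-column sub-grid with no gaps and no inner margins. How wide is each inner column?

94.5 px

Outer content = 1234 − 2·20 = 1194 px.
18c + 17·30 = 1194 → 18c = 684 → c = 38 px.
Span of 6: 6·38 + 5·30 = 228 + 150 = 378 px.
378 / 4 = 94.5 px per column.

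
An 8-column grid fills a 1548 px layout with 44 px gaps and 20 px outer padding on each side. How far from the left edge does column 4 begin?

602 px

Subtract both margins: 1548 − 2·20 = 1508 px.
8c + 7·44 = 1508 → 8c = 1200 → c = 150 px.
Each column+gutter stride is 194 px; 3 of them past the 20 px margin is 20 + 582 = 602 px.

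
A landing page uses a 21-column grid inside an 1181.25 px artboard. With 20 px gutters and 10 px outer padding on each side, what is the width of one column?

Take off 20 px of margins, leaving 1161.25 px.
Subtracting 20 gutters of 20 leaves 761.25 for 21 columns, so c = 36.25 px.

36.25 px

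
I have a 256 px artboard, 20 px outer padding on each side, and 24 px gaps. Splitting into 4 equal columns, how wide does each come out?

Inside the margins: 256 − 40 = 216 px.
4c + 3·24 = 216 → 4c = 144 → c = 36 px.

36 px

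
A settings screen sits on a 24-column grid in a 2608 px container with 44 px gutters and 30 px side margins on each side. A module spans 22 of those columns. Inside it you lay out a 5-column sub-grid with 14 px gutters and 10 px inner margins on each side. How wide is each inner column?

451.2 px

Subtract both margins: 2608 − 2·30 = 2548 px.
24 columns + 23 gutters: 24c + 23·44 = 2548.
24c = 2548 − 1012 = 1536, so c = 64 px.
Span of 22: 22·64 + 21·44 = 1408 + 924 = 2332 px.
Inner content = 2332 − 2·10 = 2312 px.
5d + 4·14 = 2312 → 5d = 2256 → d = 451.2 px.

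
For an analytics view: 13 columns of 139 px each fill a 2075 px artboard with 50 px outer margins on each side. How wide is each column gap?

14 px

Subtract both margins: 2075 − 2·50 = 1975 px.
13 columns take 13·139 = 1807 px; remaining 168 splits into 12 column gaps.
g = 168 / 12 = 14 px.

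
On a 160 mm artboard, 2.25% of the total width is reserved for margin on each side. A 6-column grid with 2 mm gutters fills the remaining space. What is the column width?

23.8 mm

Each margin = 2.25% of 160 = 3.6 mm; content = 160 − 2·3.6 = 152.8 mm.
6c + 5·2 = 152.8 → 6c = 142.8 → c = 23.8 mm.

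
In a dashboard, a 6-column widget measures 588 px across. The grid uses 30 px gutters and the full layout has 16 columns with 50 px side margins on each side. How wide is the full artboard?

6c + 5·30 = 588 → 6c = 438 → c = 73 px.
Adding margins, columns and gutters: 100 + 1168 + 450 = 1718 px.

1718 px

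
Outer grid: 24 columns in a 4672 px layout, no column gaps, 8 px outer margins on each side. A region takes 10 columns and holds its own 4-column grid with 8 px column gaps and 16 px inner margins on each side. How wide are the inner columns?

Take off 16 px of margins, leaving 4656 px.
With no column gaps, each column is 4656/24 = 194 px.
With no column gaps, 10 columns span 10·194 = 1940 px.
Inner content = 1940 − 2·16 = 1908 px.
4d + 3·8 = 1908 → 4d = 1884 → d = 471 px.

471 px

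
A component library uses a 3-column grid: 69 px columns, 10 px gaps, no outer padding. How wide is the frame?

227 px

Total width: 3·69 + 2·10 = 227 px.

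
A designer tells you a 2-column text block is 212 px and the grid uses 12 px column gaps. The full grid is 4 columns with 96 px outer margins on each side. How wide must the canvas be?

628 px

2c + 1·12 = 212 → 2c = 200 → c = 100 px.
Canvas = 2·96 + 4·100 + 3·12 = 192 + 400 + 36 = 628 px.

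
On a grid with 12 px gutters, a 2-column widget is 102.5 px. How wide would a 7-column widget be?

388.75 px

2 columns + 1 gutter: 2c + 1·12 = 102.5.
2c = 102.5 − 12 = 90.5, so c = 45.25 px.
7-column span = 7·45.25 + 6·12 = 388.75 px.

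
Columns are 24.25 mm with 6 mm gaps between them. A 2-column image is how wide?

Span of 2: 2·24.25 + 1·6 = 48.5 + 6 = 54.5 mm.

54.5 mm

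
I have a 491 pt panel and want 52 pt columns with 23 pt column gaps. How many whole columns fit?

6 columns

k columns need k·52 + (k−1)·23 = k·75 − 23.
k·75 − 23 ≤ 491 → k ≤ 514 / 75 ≈ 6.85, so k = 6.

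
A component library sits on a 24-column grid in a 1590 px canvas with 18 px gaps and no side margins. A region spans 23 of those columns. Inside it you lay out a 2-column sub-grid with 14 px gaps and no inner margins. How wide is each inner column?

754.5 px

24 columns + 23 gaps: 24c + 23·18 = 1590.
24c = 1590 − 414 = 1176, so c = 49 px.
Span of 23: 23·49 + 22·18 = 1127 + 396 = 1523 px.
Subtracting 1 gap of 14 leaves 1509 for 2 columns, so d = 754.5 px.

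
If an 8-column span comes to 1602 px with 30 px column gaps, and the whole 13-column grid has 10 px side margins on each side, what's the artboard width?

2642 px

Subtracting 7 column gaps of 30 leaves 1392 for 8 columns, so c = 174 px.
Adding margins, columns and gutters: 20 + 2262 + 360 = 2642 px.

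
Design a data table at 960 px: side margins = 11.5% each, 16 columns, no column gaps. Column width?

46.2 px

960 × (1 − 2·11.5%) = 960 × 77% = 739.2 px for the columns.
16c = 739.2 → c = 46.2 px.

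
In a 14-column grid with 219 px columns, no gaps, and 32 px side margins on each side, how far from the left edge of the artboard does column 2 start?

251 px

Column 2 starts at margin + 1·(column + gutter) = 32 + 1·219 = 251 px.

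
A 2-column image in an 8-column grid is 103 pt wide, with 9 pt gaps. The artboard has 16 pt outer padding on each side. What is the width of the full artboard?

471 pt

103 − 1·9 = 94; ÷2 gives c = 47 pt.
Total width: 2·16 + 8·47 + 7·9 = 471 pt.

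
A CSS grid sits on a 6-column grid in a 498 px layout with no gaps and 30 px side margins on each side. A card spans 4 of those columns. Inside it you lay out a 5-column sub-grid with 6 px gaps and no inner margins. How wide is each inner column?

Subtract both margins: 498 − 2·30 = 438 px.
438 / 6 = 73 px per column.
4-column span = 4·73 = 292 px.
292 − 4·6 = 268; ÷5 gives d = 53.6 px.

53.6 px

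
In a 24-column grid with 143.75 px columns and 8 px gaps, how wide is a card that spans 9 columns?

1357.75 px

9-column span = 9·143.75 + 8·8 = 1357.75 px.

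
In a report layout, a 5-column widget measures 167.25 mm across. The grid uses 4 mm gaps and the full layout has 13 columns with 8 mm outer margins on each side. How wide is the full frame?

457.25 mm

5c + 4·4 = 167.25 → 5c = 151.25 → c = 30.25 mm.
Frame = 2·8 + 13·30.25 + 12·4 = 16 + 393.25 + 48 = 457.25 mm.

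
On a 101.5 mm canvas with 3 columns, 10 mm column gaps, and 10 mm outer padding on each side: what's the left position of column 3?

Inside the margins: 101.5 − 20 = 81.5 mm.
3c + 2·10 = 81.5 → 3c = 61.5 → c = 20.5 mm.
Before column 3: the margin + 2 columns + 2 column gaps.
Offset = 10 + 2·(20.5 + 10) = 10 + 61 = 71 mm.

71 mm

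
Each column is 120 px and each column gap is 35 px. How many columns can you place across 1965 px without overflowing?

12 columns

Each extra column adds 120 + 35 = 155 px.
(1965 + 35) / 155 = 12.90, so 12 columns fit.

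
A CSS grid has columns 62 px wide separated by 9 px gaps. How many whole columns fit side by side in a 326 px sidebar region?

4 columns

k columns need k·62 + (k−1)·9 = k·71 − 9.
k·71 − 9 ≤ 326 → k ≤ 335 / 71 ≈ 4.72, so k = 4.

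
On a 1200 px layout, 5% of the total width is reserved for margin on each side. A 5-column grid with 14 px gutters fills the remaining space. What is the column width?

Margins: 5% × 1200 = 60 px each, so content = 1200 − 120 = 1080 px.
5 columns + 4 gutters: 5c + 4·14 = 1080.
5c = 1080 − 56 = 1024, so c = 204.8 px.

204.8 px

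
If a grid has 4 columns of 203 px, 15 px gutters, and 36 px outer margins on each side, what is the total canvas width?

929 px

Adding margins, columns and gutters: 72 + 812 + 45 = 929 px.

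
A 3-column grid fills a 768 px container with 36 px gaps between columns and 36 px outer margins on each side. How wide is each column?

Subtract both margins: 768 − 2·36 = 696 px.
3c + 2·36 = 696 → 3c = 624 → c = 208 px.

208 px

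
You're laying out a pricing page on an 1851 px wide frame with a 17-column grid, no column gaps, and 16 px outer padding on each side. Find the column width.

107 px

Take off 32 px of margins, leaving 1819 px.
With no column gaps, each column is 1819/17 = 107 px.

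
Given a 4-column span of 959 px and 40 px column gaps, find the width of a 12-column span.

Subtracting 3 column gaps of 40 leaves 839 for 4 columns, so c = 209.75 px.
Span of 12: 12·209.75 + 11·40 = 2517 + 440 = 2957 px.

2957 px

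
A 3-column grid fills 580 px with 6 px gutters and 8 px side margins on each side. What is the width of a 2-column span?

Content width = 580 − 2·8 = 564 px.
3c + 2·6 = 564 → 3c = 552 → c = 184 px.
2-column span = 2·184 + 1·6 = 374 px.

374 px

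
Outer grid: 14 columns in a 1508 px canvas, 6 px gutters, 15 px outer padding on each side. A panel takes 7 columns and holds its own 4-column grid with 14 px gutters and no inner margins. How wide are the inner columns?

Inside the margins: 1508 − 30 = 1478 px.
14 columns + 13 gutters: 14c + 13·6 = 1478.
14c = 1478 − 78 = 1400, so c = 100 px.
7 columns plus 6 gutters: 700 + 36 = 736 px.
Subtracting 3 gutters of 14 leaves 694 for 4 columns, so d = 173.5 px.

173.5 px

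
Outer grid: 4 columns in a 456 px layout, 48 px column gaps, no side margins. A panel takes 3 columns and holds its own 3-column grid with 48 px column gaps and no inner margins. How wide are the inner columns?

Subtracting 3 column gaps of 48 leaves 312 for 4 columns, so c = 78 px.
Span of 3: 3·78 + 2·48 = 234 + 96 = 330 px.
Subtracting 2 column gaps of 48 leaves 234 for 3 columns, so d = 78 px.

78 px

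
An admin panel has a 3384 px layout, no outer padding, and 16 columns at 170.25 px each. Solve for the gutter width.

44 px

16·170.25 + 15g = 3384 → 15g = 660 → g = 44 px.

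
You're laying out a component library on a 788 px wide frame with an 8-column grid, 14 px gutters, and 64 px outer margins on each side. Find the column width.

Subtract both margins: 788 − 2·64 = 660 px.
8 columns + 7 gutters: 8c + 7·14 = 660.
8c = 660 − 98 = 562, so c = 70.25 px.

70.25 px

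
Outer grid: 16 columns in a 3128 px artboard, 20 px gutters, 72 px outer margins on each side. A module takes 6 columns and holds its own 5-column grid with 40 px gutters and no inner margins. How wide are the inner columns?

189.3 px

Take off 144 px of margins, leaving 2984 px.
2984 − 15·20 = 2684; ÷16 gives c = 167.75 px.
6 columns plus 5 gutters: 1006.5 + 100 = 1106.5 px.
5d + 4·40 = 1106.5 → 5d = 946.5 → d = 189.3 px.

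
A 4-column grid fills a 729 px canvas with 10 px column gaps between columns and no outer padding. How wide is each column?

174.75 px

4c + 3·10 = 729 → 4c = 699 → c = 174.75 px.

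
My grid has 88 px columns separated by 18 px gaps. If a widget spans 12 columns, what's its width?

12-column span = 12·88 + 11·18 = 1254 px.

1254 px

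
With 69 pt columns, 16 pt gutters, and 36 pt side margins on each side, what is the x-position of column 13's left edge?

1056 pt

Each column+gutter stride is 85 pt; 12 of them past the 36 pt margin is 36 + 1020 = 1056 pt.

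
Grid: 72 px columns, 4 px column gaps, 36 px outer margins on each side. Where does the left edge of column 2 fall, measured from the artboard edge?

Column 2 starts at margin + 1·(column + gutter) = 36 + 1·76 = 112 px.

112 px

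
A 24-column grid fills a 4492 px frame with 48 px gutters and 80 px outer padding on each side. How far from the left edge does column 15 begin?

2635 px

Inside the margins: 4492 − 160 = 4332 px.
24c + 23·48 = 4332 → 24c = 3228 → c = 134.5 px.
Column 15 starts at margin + 14·(column + gutter) = 80 + 14·182.5 = 2635 px.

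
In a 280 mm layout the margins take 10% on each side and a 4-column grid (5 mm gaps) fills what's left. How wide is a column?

Margins: 10% × 280 = 28 mm each, so content = 280 − 56 = 224 mm.
4 columns + 3 gaps: 4c + 3·5 = 224.
4c = 224 − 15 = 209, so c = 52.25 mm.

52.25 mm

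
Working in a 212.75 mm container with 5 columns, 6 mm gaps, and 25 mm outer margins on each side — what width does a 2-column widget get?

Subtract both margins: 212.75 − 2·25 = 162.75 mm.
5 columns + 4 gaps: 5c + 4·6 = 162.75.
5c = 162.75 − 24 = 138.75, so c = 27.75 mm.
2-column span = 2·27.75 + 1·6 = 61.5 mm.

61.5 mm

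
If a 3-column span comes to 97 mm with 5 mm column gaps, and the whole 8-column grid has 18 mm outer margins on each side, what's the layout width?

303 mm

97 − 2·5 = 87; ÷3 gives c = 29 mm.
Layout = 2·18 + 8·29 + 7·5 = 36 + 232 + 35 = 303 mm.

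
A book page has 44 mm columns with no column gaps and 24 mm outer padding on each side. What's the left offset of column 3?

112 mm

Each column+gutter stride is 44 mm; 2 of them past the 24 mm margin is 24 + 88 = 112 mm.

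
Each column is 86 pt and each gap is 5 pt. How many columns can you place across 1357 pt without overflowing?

14 columns

14 columns: 14·86 + 13·5 = 1269 pt ≤ 1357.
15 columns: 1360 pt > 1357. So 14.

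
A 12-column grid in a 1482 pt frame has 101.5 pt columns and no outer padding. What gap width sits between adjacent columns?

12·101.5 + 11g = 1482 → 11g = 264 → g = 24 pt.

24 pt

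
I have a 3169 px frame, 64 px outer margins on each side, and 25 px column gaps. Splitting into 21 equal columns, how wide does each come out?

121 px

Content width = 3169 − 2·64 = 3041 px.
Subtracting 20 column gaps of 25 leaves 2541 for 21 columns, so c = 121 px.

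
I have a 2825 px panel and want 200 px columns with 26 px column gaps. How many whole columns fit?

k columns need k·200 + (k−1)·26 = k·226 − 26.
k·226 − 26 ≤ 2825 → k ≤ 2851 / 226 ≈ 12.62, so k = 12.

12 columns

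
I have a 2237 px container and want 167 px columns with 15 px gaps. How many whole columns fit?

Each extra column adds 167 + 15 = 182 px.
(2237 + 15) / 182 = 12.37, so 12 columns fit.

12 columns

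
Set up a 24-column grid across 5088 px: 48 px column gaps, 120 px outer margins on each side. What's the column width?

156 px

Subtract both margins: 5088 − 2·120 = 4848 px.
4848 − 23·48 = 3744; ÷24 gives c = 156 px.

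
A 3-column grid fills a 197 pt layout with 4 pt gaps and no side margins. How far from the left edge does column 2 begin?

67 pt

197 − 2·4 = 189; ÷3 gives c = 63 pt.
No margin, so column 2 starts at 1·(column + gutter) = 1·67 = 67 pt.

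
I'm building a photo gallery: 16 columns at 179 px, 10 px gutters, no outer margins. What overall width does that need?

3014 px

Container = 16·179 + 15·10 = 2864 + 150 = 3014 px.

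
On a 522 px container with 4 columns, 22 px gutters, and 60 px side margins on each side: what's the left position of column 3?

272 px

Inside the margins: 522 − 120 = 402 px.
402 − 3·22 = 336; ÷4 gives c = 84 px.
Before column 3: the margin + 2 columns + 2 gutters.
Offset = 60 + 2·(84 + 22) = 60 + 212 = 272 px.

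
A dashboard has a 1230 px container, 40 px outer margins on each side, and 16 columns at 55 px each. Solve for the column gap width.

18 px

Inside the margins: 1230 − 80 = 1150 px.
16·55 + 15g = 1150 → 15g = 270 → g = 18 px.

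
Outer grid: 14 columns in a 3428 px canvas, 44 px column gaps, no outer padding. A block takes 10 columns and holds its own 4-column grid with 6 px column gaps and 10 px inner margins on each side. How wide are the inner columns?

14c + 13·44 = 3428 → 14c = 2856 → c = 204 px.
10-column span = 10·204 + 9·44 = 2436 px.
Inner content = 2436 − 2·10 = 2416 px.
4 columns + 3 column gaps: 4d + 3·6 = 2416.
4d = 2416 − 18 = 2398, so d = 599.5 px.

599.5 px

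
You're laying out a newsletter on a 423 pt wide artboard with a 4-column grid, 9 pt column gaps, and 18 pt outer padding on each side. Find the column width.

Inside the margins: 423 − 36 = 387 pt.
Subtracting 3 column gaps of 9 leaves 360 for 4 columns, so c = 90 pt.

90 pt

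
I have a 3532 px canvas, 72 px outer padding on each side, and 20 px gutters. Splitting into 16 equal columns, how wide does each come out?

193 px

Take off 144 px of margins, leaving 3388 px.
3388 − 15·20 = 3088; ÷16 gives c = 193 px.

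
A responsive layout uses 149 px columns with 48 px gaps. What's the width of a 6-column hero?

Span of 6: 6·149 + 5·48 = 894 + 240 = 1134 px.

1134 px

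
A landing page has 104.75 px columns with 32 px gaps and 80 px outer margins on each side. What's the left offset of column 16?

Before column 16: the margin + 15 columns + 15 gaps.
Offset = 80 + 15·(104.75 + 32) = 80 + 2051.25 = 2131.25 px.

2131.25 px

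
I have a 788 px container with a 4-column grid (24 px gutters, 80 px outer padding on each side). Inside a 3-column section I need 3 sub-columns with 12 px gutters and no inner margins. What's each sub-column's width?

Take off 160 px of margins, leaving 628 px.
Subtracting 3 gutters of 24 leaves 556 for 4 columns, so c = 139 px.
3 columns plus 2 gutters: 417 + 48 = 465 px.
3 columns + 2 gutters: 3d + 2·12 = 465.
3d = 465 − 24 = 441, so d = 147 px.

147 px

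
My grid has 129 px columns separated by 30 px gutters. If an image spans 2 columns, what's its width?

Span of 2: 2·129 + 1·30 = 258 + 30 = 288 px.

288 px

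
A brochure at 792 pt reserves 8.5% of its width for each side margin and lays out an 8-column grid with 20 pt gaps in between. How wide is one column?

Margins: 8.5% × 792 = 67.32 pt each, so content = 792 − 134.64 = 657.36 pt.
8 columns + 7 gaps: 8c + 7·20 = 657.36.
8c = 657.36 − 140 = 517.36, so c = 64.67 pt.

64.67 pt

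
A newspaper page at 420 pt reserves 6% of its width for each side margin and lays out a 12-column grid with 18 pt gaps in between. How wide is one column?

14.3 pt

Margins: 6% × 420 = 25.2 pt each, so content = 420 − 50.4 = 369.6 pt.
12 columns + 11 gaps: 12c + 11·18 = 369.6.
12c = 369.6 − 198 = 171.6, so c = 14.3 pt.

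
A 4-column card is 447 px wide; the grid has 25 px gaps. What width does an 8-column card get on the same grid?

4 columns + 3 gaps: 4c + 3·25 = 447.
4c = 447 − 75 = 372, so c = 93 px.
Span of 8: 8·93 + 7·25 = 744 + 175 = 919 px.

919 px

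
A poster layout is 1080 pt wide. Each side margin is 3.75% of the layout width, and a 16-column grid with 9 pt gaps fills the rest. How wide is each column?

54 pt

Margins: 3.75% × 1080 = 40.5 pt each, so content = 1080 − 81 = 999 pt.
16 columns + 15 gaps: 16c + 15·9 = 999.
16c = 999 − 135 = 864, so c = 54 pt.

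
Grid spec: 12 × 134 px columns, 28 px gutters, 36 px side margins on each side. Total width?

Total width: 2·36 + 12·134 + 11·28 = 1988 px.

1988 px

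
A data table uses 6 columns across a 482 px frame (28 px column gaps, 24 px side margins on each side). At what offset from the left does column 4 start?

255 px

Inside the margins: 482 − 48 = 434 px.
6c + 5·28 = 434 → 6c = 294 → c = 49 px.
Before column 4: the margin + 3 columns + 3 column gaps.
Offset = 24 + 3·(49 + 28) = 24 + 231 = 255 px.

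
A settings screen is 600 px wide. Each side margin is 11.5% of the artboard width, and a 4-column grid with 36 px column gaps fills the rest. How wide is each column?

Each margin = 11.5% of 600 = 69 px; content = 600 − 2·69 = 462 px.
Subtracting 3 column gaps of 36 leaves 354 for 4 columns, so c = 88.5 px.

88.5 px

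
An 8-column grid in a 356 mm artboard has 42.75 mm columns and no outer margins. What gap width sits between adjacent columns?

8 columns take 8·42.75 = 342 mm; remaining 14 splits into 7 gaps.
g = 14 / 7 = 2 mm.

2 mm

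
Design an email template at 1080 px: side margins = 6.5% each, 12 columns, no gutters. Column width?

78.3 px

Each margin = 6.5% of 1080 = 70.2 px; content = 1080 − 2·70.2 = 939.6 px.
939.6 / 12 = 78.3 px per column.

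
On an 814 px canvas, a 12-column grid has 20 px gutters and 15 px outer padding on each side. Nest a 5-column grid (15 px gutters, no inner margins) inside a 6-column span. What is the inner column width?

Take off 30 px of margins, leaving 784 px.
12 columns + 11 gutters: 12c + 11·20 = 784.
12c = 784 − 220 = 564, so c = 47 px.
6 columns plus 5 gutters: 282 + 100 = 382 px.
5 columns + 4 gutters: 5d + 4·15 = 382.
5d = 382 − 60 = 322, so d = 64.4 px.

64.4 px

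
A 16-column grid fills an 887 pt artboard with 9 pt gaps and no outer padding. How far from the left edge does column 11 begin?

887 − 15·9 = 752; ÷16 gives c = 47 pt.
No margin, so column 11 starts at 10·(column + gutter) = 10·56 = 560 pt.

560 pt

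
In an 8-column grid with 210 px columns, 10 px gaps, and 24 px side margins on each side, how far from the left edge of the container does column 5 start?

904 px

Before column 5: the margin + 4 columns + 4 gaps.
Offset = 24 + 4·(210 + 10) = 24 + 880 = 904 px.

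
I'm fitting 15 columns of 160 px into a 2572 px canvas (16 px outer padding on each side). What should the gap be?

10 px

Content width = 2572 − 2·16 = 2540 px.
Columns use 2400 px, leaving 140 px across 14 gaps = 10 px each.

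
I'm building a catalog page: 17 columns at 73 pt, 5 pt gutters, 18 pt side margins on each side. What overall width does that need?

Container = 2·18 + 17·73 + 16·5 = 36 + 1241 + 80 = 1357 pt.

1357 pt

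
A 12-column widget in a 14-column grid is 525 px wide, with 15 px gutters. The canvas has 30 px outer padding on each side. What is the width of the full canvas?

525 − 11·15 = 360; ÷12 gives c = 30 px.
Total width: 2·30 + 14·30 + 13·15 = 675 px.

675 px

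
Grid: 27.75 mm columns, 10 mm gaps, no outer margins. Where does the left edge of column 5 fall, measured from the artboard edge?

Each column+gutter stride is 37.75 mm; with no margin, 4 of them is 151 mm.

151 mm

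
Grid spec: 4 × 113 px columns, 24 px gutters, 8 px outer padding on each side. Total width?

Total width: 2·8 + 4·113 + 3·24 = 540 px.

540 px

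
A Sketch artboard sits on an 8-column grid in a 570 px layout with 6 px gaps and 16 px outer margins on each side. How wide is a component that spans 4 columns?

266 px

Subtract both margins: 570 − 2·16 = 538 px.
Subtracting 7 gaps of 6 leaves 496 for 8 columns, so c = 62 px.
Span of 4: 4·62 + 3·6 = 248 + 18 = 266 px.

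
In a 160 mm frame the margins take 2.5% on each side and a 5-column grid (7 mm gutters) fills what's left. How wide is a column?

24.8 mm

160 × (1 − 2·2.5%) = 160 × 95% = 152 mm for the columns.
5 columns + 4 gutters: 5c + 4·7 = 152.
5c = 152 − 28 = 124, so c = 24.8 mm.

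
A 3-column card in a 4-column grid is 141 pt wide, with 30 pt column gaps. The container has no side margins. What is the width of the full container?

198 pt

141 − 2·30 = 81; ÷3 gives c = 27 pt.
Container = 4·27 + 3·30 = 108 + 90 = 198 pt.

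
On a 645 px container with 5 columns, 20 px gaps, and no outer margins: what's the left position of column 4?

399 px

645 − 4·20 = 565; ÷5 gives c = 113 px.
Before column 4: 3 columns + 3 gaps.
Offset = 3·(113 + 20) = 3·133 = 399 px.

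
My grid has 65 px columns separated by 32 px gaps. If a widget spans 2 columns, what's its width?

2-column span = 2·65 + 1·32 = 162 px.

162 px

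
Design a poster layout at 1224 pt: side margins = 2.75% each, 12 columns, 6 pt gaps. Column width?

90.89 pt

Margins: 2.75% × 1224 = 33.66 pt each, so content = 1224 − 67.32 = 1156.68 pt.
1156.68 − 11·6 = 1090.68; ÷12 gives c = 90.89 pt.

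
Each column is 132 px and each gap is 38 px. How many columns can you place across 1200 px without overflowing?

7 columns

7 columns: 7·132 + 6·38 = 1152 px ≤ 1200.
8 columns: 1322 px > 1200. So 7.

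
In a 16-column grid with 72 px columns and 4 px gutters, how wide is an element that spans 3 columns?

Span of 3: 3·72 + 2·4 = 216 + 8 = 224 px.

224 px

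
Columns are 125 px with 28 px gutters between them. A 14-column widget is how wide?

2114 px

14 columns plus 13 gutters: 1750 + 364 = 2114 px.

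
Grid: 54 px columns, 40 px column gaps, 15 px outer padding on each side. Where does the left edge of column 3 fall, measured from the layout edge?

Before column 3: the margin + 2 columns + 2 column gaps.
Offset = 15 + 2·(54 + 40) = 15 + 188 = 203 px.

203 px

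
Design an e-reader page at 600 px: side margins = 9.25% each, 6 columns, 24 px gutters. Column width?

Margins: 9.25% × 600 = 55.5 px each, so content = 600 − 111 = 489 px.
489 − 5·24 = 369; ÷6 gives c = 61.5 px.

61.5 px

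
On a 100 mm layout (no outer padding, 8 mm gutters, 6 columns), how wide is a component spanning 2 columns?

6 columns + 5 gutters: 6c + 5·8 = 100.
6c = 100 − 40 = 60, so c = 10 mm.
Span of 2: 2·10 + 1·8 = 20 + 8 = 28 mm.

28 mm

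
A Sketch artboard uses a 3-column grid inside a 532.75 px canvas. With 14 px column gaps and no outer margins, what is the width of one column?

532.75 − 2·14 = 504.75; ÷3 gives c = 168.25 px.

168.25 px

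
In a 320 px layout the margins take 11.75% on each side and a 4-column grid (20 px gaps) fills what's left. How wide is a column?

46.2 px

Each margin = 11.75% of 320 = 37.6 px; content = 320 − 2·37.6 = 244.8 px.
4 columns + 3 gaps: 4c + 3·20 = 244.8.
4c = 244.8 − 60 = 184.8, so c = 46.2 px.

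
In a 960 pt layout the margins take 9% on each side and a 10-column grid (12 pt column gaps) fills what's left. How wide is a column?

67.92 pt

960 × (1 − 2·9%) = 960 × 82% = 787.2 pt for the columns.
10c + 9·12 = 787.2 → 10c = 679.2 → c = 67.92 pt.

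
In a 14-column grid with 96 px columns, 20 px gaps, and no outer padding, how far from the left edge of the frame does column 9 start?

928 px

Before column 9: 8 columns + 8 gaps.
Offset = 8·(96 + 20) = 8·116 = 928 px.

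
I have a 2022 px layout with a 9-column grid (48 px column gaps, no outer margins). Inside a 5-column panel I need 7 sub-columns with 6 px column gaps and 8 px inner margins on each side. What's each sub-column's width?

150 px

2022 − 8·48 = 1638; ÷9 gives c = 182 px.
5-column span = 5·182 + 4·48 = 1102 px.
Inner content = 1102 − 2·8 = 1086 px.
1086 − 6·6 = 1050; ÷7 gives d = 150 px.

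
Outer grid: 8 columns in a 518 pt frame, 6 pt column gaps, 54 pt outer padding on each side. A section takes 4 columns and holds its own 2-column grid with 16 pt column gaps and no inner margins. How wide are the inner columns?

Outer content = 518 − 2·54 = 410 pt.
Subtracting 7 column gaps of 6 leaves 368 for 8 columns, so c = 46 pt.
4-column span = 4·46 + 3·6 = 202 pt.
2d + 1·16 = 202 → 2d = 186 → d = 93 pt.

93 pt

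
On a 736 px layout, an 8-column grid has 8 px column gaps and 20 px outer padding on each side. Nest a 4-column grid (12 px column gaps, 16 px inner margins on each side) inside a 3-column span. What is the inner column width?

Take off 40 px of margins, leaving 696 px.
696 − 7·8 = 640; ÷8 gives c = 80 px.
Span of 3: 3·80 + 2·8 = 240 + 16 = 256 px.
Inner content = 256 − 2·16 = 224 px.
4 columns + 3 column gaps: 4d + 3·12 = 224.
4d = 224 − 36 = 188, so d = 47 px.

47 px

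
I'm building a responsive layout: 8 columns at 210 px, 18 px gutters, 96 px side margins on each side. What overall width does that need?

1998 px

Canvas = 2·96 + 8·210 + 7·18 = 192 + 1680 + 126 = 1998 px.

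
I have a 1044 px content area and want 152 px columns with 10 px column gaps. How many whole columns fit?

Each extra column adds 152 + 10 = 162 px.
(1044 + 10) / 162 = 6.51, so 6 columns fit.

6 columns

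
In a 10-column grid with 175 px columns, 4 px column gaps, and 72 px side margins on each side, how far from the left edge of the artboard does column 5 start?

788 px

Before column 5: the margin + 4 columns + 4 column gaps.
Offset = 72 + 4·(175 + 4) = 72 + 716 = 788 px.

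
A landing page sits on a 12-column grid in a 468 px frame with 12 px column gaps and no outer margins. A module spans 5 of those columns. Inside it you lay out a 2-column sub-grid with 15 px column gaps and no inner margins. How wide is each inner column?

12c + 11·12 = 468 → 12c = 336 → c = 28 px.
5-column span = 5·28 + 4·12 = 188 px.
2 columns + 1 column gap: 2d + 1·15 = 188.
2d = 188 − 15 = 173, so d = 86.5 px.

86.5 px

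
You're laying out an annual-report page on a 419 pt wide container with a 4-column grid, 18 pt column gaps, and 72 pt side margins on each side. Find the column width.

55.25 pt

Take off 144 pt of margins, leaving 275 pt.
275 − 3·18 = 221; ÷4 gives c = 55.25 pt.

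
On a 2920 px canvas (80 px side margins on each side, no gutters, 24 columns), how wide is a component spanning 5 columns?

575 px

Take off 160 px of margins, leaving 2760 px.
With no gutters, each column is 2760/24 = 115 px.
With no gutters, 5 columns span 5·115 = 575 px.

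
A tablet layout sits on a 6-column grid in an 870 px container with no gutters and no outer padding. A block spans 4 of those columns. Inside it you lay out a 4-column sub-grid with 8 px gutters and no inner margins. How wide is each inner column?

6c = 870 → c = 145 px.
With no gutters, 4 columns span 4·145 = 580 px.
4d + 3·8 = 580 → 4d = 556 → d = 139 px.

139 px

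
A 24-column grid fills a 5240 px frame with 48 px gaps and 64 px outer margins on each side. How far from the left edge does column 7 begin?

Inside the margins: 5240 − 128 = 5112 px.
24c + 23·48 = 5112 → 24c = 4008 → c = 167 px.
Each column+gutter stride is 215 px; 6 of them past the 64 px margin is 64 + 1290 = 1354 px.

1354 px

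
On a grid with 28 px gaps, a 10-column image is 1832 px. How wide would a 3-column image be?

10c + 9·28 = 1832 → 10c = 1580 → c = 158 px.
3 columns plus 2 gaps: 474 + 56 = 530 px.

530 px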